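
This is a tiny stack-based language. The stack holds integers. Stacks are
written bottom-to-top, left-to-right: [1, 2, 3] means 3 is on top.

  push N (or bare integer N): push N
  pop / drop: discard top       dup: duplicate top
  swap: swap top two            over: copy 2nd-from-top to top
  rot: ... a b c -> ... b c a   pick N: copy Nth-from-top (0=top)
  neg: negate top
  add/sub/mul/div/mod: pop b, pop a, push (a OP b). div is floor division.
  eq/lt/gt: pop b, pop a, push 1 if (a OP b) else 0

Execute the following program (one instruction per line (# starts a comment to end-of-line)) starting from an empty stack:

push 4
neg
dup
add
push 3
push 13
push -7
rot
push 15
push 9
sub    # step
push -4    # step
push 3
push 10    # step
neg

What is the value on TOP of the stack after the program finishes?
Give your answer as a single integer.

After 'push 4': [4]
After 'neg': [-4]
After 'dup': [-4, -4]
After 'add': [-8]
After 'push 3': [-8, 3]
After 'push 13': [-8, 3, 13]
After 'push -7': [-8, 3, 13, -7]
After 'rot': [-8, 13, -7, 3]
After 'push 15': [-8, 13, -7, 3, 15]
After 'push 9': [-8, 13, -7, 3, 15, 9]
After 'sub': [-8, 13, -7, 3, 6]
After 'push -4': [-8, 13, -7, 3, 6, -4]
After 'push 3': [-8, 13, -7, 3, 6, -4, 3]
After 'push 10': [-8, 13, -7, 3, 6, -4, 3, 10]
After 'neg': [-8, 13, -7, 3, 6, -4, 3, -10]

Answer: -10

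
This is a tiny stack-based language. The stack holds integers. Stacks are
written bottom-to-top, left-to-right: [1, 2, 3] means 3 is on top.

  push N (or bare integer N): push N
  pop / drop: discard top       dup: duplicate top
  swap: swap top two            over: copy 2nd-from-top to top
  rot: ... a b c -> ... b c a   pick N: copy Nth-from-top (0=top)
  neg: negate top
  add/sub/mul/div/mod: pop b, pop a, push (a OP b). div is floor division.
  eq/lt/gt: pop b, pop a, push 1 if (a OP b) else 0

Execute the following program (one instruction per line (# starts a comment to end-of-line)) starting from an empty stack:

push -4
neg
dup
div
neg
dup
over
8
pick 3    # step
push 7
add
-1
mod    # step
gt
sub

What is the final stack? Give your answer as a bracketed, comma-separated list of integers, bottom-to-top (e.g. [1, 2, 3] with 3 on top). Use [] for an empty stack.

Answer: [-1, -1, -2]

Derivation:
After 'push -4': [-4]
After 'neg': [4]
After 'dup': [4, 4]
After 'div': [1]
After 'neg': [-1]
After 'dup': [-1, -1]
After 'over': [-1, -1, -1]
After 'push 8': [-1, -1, -1, 8]
After 'pick 3': [-1, -1, -1, 8, -1]
After 'push 7': [-1, -1, -1, 8, -1, 7]
After 'add': [-1, -1, -1, 8, 6]
After 'push -1': [-1, -1, -1, 8, 6, -1]
After 'mod': [-1, -1, -1, 8, 0]
After 'gt': [-1, -1, -1, 1]
After 'sub': [-1, -1, -2]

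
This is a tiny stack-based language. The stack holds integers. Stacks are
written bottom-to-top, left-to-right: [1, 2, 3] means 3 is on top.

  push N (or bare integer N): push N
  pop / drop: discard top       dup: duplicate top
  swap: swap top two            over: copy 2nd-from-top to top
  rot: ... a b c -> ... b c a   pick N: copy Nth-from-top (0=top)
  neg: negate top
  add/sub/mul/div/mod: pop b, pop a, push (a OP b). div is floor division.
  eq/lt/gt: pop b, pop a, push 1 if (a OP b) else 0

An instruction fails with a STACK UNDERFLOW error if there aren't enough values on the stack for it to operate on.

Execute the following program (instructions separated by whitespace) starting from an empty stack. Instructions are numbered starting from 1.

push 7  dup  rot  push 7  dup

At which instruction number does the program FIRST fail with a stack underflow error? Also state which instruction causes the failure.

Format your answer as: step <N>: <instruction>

Step 1 ('push 7'): stack = [7], depth = 1
Step 2 ('dup'): stack = [7, 7], depth = 2
Step 3 ('rot'): needs 3 value(s) but depth is 2 — STACK UNDERFLOW

Answer: step 3: rot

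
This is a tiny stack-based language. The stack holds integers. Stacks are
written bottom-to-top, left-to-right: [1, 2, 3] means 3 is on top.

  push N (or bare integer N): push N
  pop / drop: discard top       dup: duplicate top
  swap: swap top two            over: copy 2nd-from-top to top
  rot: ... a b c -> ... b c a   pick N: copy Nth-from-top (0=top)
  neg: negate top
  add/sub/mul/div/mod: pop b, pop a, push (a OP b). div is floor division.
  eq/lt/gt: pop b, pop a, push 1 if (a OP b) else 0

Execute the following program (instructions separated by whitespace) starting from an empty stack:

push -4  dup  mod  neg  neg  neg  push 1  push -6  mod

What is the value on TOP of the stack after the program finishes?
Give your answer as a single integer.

After 'push -4': [-4]
After 'dup': [-4, -4]
After 'mod': [0]
After 'neg': [0]
After 'neg': [0]
After 'neg': [0]
After 'push 1': [0, 1]
After 'push -6': [0, 1, -6]
After 'mod': [0, -5]

Answer: -5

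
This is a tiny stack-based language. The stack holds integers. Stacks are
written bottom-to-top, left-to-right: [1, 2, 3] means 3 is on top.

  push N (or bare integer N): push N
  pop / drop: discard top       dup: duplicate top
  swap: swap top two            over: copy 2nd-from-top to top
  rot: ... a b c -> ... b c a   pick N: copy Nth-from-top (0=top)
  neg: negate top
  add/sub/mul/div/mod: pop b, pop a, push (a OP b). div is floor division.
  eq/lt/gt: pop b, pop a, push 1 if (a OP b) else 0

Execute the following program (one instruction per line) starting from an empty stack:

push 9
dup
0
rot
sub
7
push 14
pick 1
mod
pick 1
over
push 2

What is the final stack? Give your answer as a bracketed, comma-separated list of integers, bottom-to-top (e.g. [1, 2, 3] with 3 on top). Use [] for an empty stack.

Answer: [9, -9, 7, 0, 7, 0, 2]

Derivation:
After 'push 9': [9]
After 'dup': [9, 9]
After 'push 0': [9, 9, 0]
After 'rot': [9, 0, 9]
After 'sub': [9, -9]
After 'push 7': [9, -9, 7]
After 'push 14': [9, -9, 7, 14]
After 'pick 1': [9, -9, 7, 14, 7]
After 'mod': [9, -9, 7, 0]
After 'pick 1': [9, -9, 7, 0, 7]
After 'over': [9, -9, 7, 0, 7, 0]
After 'push 2': [9, -9, 7, 0, 7, 0, 2]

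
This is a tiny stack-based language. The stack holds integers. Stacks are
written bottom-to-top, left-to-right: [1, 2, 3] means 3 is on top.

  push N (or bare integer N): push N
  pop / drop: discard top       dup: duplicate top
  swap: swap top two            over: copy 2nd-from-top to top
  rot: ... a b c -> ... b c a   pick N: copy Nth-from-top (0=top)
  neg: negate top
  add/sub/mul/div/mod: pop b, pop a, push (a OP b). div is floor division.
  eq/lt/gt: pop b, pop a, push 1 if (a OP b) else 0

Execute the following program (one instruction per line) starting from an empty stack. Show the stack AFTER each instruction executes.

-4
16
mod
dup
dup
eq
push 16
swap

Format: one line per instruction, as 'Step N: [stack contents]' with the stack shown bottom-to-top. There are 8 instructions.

Step 1: [-4]
Step 2: [-4, 16]
Step 3: [12]
Step 4: [12, 12]
Step 5: [12, 12, 12]
Step 6: [12, 1]
Step 7: [12, 1, 16]
Step 8: [12, 16, 1]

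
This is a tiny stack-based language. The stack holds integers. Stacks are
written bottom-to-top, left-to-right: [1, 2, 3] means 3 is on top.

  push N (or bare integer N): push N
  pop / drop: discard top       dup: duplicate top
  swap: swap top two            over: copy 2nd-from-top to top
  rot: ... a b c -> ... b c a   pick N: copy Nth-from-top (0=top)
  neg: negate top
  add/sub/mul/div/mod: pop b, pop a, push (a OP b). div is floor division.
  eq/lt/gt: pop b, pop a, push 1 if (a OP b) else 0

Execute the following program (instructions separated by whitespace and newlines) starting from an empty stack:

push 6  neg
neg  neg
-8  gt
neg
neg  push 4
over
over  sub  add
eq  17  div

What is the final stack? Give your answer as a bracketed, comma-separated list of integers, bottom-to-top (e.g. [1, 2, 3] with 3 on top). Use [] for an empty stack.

Answer: [0]

Derivation:
After 'push 6': [6]
After 'neg': [-6]
After 'neg': [6]
After 'neg': [-6]
After 'push -8': [-6, -8]
After 'gt': [1]
After 'neg': [-1]
After 'neg': [1]
After 'push 4': [1, 4]
After 'over': [1, 4, 1]
After 'over': [1, 4, 1, 4]
After 'sub': [1, 4, -3]
After 'add': [1, 1]
After 'eq': [1]
After 'push 17': [1, 17]
After 'div': [0]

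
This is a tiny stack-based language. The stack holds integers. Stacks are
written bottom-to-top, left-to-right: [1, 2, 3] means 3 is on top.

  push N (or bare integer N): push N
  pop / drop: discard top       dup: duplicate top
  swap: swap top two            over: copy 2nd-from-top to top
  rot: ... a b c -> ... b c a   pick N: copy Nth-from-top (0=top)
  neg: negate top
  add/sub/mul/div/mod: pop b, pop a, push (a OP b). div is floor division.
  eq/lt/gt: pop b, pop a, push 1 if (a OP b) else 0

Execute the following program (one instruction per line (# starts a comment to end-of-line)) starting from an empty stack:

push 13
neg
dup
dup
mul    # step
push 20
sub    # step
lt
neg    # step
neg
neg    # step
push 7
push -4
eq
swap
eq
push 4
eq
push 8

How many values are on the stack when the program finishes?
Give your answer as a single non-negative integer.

After 'push 13': stack = [13] (depth 1)
After 'neg': stack = [-13] (depth 1)
After 'dup': stack = [-13, -13] (depth 2)
After 'dup': stack = [-13, -13, -13] (depth 3)
After 'mul': stack = [-13, 169] (depth 2)
After 'push 20': stack = [-13, 169, 20] (depth 3)
After 'sub': stack = [-13, 149] (depth 2)
After 'lt': stack = [1] (depth 1)
After 'neg': stack = [-1] (depth 1)
After 'neg': stack = [1] (depth 1)
After 'neg': stack = [-1] (depth 1)
After 'push 7': stack = [-1, 7] (depth 2)
After 'push -4': stack = [-1, 7, -4] (depth 3)
After 'eq': stack = [-1, 0] (depth 2)
After 'swap': stack = [0, -1] (depth 2)
After 'eq': stack = [0] (depth 1)
After 'push 4': stack = [0, 4] (depth 2)
After 'eq': stack = [0] (depth 1)
After 'push 8': stack = [0, 8] (depth 2)

Answer: 2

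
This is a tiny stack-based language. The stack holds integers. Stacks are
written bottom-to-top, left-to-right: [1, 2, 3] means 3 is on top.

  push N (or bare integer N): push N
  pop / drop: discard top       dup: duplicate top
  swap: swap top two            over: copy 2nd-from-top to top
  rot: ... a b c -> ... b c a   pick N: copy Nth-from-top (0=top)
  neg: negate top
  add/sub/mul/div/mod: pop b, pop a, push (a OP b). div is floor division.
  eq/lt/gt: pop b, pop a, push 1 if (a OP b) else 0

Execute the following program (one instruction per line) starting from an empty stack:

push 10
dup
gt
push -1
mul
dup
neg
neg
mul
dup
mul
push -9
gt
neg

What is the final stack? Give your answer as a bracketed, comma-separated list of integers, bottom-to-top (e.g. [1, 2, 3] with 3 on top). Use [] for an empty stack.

After 'push 10': [10]
After 'dup': [10, 10]
After 'gt': [0]
After 'push -1': [0, -1]
After 'mul': [0]
After 'dup': [0, 0]
After 'neg': [0, 0]
After 'neg': [0, 0]
After 'mul': [0]
After 'dup': [0, 0]
After 'mul': [0]
After 'push -9': [0, -9]
After 'gt': [1]
After 'neg': [-1]

Answer: [-1]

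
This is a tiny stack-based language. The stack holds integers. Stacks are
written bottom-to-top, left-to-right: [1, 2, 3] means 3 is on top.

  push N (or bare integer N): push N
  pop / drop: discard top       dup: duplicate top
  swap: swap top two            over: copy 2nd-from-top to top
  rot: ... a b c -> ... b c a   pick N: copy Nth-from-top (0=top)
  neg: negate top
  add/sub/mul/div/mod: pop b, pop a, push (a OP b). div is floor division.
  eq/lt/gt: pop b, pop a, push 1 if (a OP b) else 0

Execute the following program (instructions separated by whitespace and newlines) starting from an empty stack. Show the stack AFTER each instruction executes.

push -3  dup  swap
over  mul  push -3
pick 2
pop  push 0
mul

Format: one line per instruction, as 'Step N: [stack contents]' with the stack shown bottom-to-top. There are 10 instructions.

Step 1: [-3]
Step 2: [-3, -3]
Step 3: [-3, -3]
Step 4: [-3, -3, -3]
Step 5: [-3, 9]
Step 6: [-3, 9, -3]
Step 7: [-3, 9, -3, -3]
Step 8: [-3, 9, -3]
Step 9: [-3, 9, -3, 0]
Step 10: [-3, 9, 0]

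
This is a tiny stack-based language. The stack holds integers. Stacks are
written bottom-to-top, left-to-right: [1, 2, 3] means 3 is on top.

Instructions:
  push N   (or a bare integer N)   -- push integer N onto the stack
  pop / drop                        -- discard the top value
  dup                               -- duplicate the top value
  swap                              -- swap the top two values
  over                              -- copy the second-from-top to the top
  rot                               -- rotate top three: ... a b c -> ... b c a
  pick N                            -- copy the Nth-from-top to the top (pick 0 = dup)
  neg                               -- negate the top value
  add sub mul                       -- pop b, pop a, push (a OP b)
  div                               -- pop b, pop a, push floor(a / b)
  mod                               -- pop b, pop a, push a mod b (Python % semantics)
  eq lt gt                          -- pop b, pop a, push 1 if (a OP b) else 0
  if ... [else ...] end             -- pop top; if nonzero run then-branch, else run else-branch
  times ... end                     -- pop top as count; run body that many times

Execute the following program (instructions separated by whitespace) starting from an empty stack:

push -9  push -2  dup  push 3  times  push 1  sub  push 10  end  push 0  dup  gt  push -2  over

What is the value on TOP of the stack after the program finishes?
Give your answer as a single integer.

Answer: 0

Derivation:
After 'push -9': [-9]
After 'push -2': [-9, -2]
After 'dup': [-9, -2, -2]
After 'push 3': [-9, -2, -2, 3]
After 'times': [-9, -2, -2]
After 'push 1': [-9, -2, -2, 1]
After 'sub': [-9, -2, -3]
After 'push 10': [-9, -2, -3, 10]
After 'push 1': [-9, -2, -3, 10, 1]
After 'sub': [-9, -2, -3, 9]
After 'push 10': [-9, -2, -3, 9, 10]
After 'push 1': [-9, -2, -3, 9, 10, 1]
After 'sub': [-9, -2, -3, 9, 9]
After 'push 10': [-9, -2, -3, 9, 9, 10]
After 'push 0': [-9, -2, -3, 9, 9, 10, 0]
After 'dup': [-9, -2, -3, 9, 9, 10, 0, 0]
After 'gt': [-9, -2, -3, 9, 9, 10, 0]
After 'push -2': [-9, -2, -3, 9, 9, 10, 0, -2]
After 'over': [-9, -2, -3, 9, 9, 10, 0, -2, 0]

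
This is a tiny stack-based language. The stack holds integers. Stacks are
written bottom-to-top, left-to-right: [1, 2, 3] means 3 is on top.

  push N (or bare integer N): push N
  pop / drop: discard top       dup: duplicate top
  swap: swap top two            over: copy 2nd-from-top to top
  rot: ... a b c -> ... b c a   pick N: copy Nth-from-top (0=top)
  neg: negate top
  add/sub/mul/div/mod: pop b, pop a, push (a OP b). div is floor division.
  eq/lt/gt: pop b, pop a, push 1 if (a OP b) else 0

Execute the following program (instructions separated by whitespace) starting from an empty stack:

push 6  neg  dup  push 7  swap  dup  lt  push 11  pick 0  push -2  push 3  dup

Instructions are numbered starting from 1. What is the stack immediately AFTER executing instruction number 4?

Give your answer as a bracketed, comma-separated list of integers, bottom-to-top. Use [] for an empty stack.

Step 1 ('push 6'): [6]
Step 2 ('neg'): [-6]
Step 3 ('dup'): [-6, -6]
Step 4 ('push 7'): [-6, -6, 7]

Answer: [-6, -6, 7]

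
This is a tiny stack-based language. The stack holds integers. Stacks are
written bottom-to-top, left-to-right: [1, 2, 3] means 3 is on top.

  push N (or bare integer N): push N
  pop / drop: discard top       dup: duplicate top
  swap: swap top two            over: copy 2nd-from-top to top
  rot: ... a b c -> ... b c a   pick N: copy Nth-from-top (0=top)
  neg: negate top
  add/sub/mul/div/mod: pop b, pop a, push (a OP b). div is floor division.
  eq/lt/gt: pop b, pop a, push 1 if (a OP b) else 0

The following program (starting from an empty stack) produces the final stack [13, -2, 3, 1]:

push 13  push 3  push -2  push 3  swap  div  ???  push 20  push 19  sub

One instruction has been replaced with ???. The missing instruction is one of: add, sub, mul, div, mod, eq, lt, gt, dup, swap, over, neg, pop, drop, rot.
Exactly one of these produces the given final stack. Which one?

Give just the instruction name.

Stack before ???: [13, 3, -2]
Stack after ???:  [13, -2, 3]
The instruction that transforms [13, 3, -2] -> [13, -2, 3] is: swap

Answer: swap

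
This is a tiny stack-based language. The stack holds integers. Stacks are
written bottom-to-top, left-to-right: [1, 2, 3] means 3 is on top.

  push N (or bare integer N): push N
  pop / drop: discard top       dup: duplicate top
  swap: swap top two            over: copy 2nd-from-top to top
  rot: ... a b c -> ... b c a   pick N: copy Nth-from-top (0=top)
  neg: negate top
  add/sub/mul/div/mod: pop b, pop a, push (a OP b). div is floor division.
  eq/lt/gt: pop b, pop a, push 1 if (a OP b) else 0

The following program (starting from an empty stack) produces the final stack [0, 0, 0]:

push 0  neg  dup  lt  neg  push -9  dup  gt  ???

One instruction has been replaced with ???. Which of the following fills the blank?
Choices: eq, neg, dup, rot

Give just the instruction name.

Answer: dup

Derivation:
Stack before ???: [0, 0]
Stack after ???:  [0, 0, 0]
Checking each choice:
  eq: produces [1]
  neg: produces [0, 0]
  dup: MATCH
  rot: stack underflow (need 3, have 2)


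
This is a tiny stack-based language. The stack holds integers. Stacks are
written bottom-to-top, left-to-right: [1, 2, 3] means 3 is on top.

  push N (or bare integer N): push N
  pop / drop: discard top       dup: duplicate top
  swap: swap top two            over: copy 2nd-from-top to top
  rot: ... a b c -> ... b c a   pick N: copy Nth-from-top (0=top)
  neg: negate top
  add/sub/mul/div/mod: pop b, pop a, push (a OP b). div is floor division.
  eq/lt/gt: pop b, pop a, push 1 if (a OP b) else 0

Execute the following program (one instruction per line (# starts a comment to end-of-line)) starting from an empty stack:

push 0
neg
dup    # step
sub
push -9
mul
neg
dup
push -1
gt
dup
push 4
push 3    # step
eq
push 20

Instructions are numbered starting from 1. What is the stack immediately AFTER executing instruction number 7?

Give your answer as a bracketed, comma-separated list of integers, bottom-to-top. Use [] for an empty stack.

Step 1 ('push 0'): [0]
Step 2 ('neg'): [0]
Step 3 ('dup'): [0, 0]
Step 4 ('sub'): [0]
Step 5 ('push -9'): [0, -9]
Step 6 ('mul'): [0]
Step 7 ('neg'): [0]

Answer: [0]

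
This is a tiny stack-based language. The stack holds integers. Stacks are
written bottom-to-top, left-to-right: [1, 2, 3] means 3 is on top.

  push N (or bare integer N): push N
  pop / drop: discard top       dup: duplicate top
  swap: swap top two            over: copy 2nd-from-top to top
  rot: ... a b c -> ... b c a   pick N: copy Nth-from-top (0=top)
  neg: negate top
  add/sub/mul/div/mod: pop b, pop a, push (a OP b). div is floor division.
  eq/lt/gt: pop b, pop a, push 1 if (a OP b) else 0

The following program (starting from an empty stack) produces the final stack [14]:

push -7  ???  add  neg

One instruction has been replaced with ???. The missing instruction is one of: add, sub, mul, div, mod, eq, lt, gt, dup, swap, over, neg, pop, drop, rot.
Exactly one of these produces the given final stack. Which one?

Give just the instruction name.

Stack before ???: [-7]
Stack after ???:  [-7, -7]
The instruction that transforms [-7] -> [-7, -7] is: dup

Answer: dup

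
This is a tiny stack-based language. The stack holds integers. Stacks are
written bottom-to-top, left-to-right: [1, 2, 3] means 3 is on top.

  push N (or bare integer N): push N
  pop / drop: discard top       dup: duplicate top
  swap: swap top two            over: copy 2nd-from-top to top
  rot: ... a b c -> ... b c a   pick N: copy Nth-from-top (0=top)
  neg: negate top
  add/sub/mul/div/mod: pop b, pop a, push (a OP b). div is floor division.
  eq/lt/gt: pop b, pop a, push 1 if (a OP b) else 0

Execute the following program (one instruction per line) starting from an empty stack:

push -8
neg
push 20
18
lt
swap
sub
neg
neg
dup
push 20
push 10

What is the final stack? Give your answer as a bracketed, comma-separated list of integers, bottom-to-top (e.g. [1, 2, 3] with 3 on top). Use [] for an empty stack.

After 'push -8': [-8]
After 'neg': [8]
After 'push 20': [8, 20]
After 'push 18': [8, 20, 18]
After 'lt': [8, 0]
After 'swap': [0, 8]
After 'sub': [-8]
After 'neg': [8]
After 'neg': [-8]
After 'dup': [-8, -8]
After 'push 20': [-8, -8, 20]
After 'push 10': [-8, -8, 20, 10]

Answer: [-8, -8, 20, 10]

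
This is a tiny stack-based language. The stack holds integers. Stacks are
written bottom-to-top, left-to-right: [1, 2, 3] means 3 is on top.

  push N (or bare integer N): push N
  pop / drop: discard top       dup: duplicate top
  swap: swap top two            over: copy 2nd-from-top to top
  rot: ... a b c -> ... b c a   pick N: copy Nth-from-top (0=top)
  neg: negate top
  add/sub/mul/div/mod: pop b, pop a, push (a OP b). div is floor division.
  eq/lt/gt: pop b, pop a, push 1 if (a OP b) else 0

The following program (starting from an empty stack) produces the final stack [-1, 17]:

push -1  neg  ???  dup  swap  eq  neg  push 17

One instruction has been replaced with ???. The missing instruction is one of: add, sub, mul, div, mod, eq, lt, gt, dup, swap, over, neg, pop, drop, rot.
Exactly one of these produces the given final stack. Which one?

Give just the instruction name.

Stack before ???: [1]
Stack after ???:  [-1]
The instruction that transforms [1] -> [-1] is: neg

Answer: neg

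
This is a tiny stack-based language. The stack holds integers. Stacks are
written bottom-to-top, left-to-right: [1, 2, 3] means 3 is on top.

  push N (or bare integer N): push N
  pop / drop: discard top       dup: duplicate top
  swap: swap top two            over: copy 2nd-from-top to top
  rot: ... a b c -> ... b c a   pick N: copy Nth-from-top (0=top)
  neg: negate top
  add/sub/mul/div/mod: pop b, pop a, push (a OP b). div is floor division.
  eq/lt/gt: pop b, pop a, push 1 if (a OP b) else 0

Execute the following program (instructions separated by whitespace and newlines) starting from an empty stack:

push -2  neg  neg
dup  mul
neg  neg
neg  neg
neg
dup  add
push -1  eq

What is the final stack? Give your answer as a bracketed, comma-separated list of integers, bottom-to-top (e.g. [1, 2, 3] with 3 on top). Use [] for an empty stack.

After 'push -2': [-2]
After 'neg': [2]
After 'neg': [-2]
After 'dup': [-2, -2]
After 'mul': [4]
After 'neg': [-4]
After 'neg': [4]
After 'neg': [-4]
After 'neg': [4]
After 'neg': [-4]
After 'dup': [-4, -4]
After 'add': [-8]
After 'push -1': [-8, -1]
After 'eq': [0]

Answer: [0]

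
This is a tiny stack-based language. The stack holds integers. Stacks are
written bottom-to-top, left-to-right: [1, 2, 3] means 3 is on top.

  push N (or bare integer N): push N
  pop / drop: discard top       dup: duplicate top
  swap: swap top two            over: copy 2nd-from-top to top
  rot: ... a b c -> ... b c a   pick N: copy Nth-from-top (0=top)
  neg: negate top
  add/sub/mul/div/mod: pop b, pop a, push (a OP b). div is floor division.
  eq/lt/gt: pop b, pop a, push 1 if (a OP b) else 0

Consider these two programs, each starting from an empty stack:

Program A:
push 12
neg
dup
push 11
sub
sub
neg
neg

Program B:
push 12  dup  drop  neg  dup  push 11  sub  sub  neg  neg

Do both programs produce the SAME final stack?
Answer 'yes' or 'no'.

Program A trace:
  After 'push 12': [12]
  After 'neg': [-12]
  After 'dup': [-12, -12]
  After 'push 11': [-12, -12, 11]
  After 'sub': [-12, -23]
  After 'sub': [11]
  After 'neg': [-11]
  After 'neg': [11]
Program A final stack: [11]

Program B trace:
  After 'push 12': [12]
  After 'dup': [12, 12]
  After 'drop': [12]
  After 'neg': [-12]
  After 'dup': [-12, -12]
  After 'push 11': [-12, -12, 11]
  After 'sub': [-12, -23]
  After 'sub': [11]
  After 'neg': [-11]
  After 'neg': [11]
Program B final stack: [11]
Same: yes

Answer: yes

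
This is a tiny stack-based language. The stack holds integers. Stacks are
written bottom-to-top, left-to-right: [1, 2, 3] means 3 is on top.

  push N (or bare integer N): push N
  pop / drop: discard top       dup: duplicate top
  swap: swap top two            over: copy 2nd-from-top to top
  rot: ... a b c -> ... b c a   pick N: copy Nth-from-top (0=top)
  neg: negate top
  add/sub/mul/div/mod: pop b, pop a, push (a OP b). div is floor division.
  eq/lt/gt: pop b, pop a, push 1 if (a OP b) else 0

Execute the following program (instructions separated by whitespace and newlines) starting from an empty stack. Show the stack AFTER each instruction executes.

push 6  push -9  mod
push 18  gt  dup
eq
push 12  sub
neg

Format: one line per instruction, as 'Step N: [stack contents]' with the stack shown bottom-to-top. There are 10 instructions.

Step 1: [6]
Step 2: [6, -9]
Step 3: [-3]
Step 4: [-3, 18]
Step 5: [0]
Step 6: [0, 0]
Step 7: [1]
Step 8: [1, 12]
Step 9: [-11]
Step 10: [11]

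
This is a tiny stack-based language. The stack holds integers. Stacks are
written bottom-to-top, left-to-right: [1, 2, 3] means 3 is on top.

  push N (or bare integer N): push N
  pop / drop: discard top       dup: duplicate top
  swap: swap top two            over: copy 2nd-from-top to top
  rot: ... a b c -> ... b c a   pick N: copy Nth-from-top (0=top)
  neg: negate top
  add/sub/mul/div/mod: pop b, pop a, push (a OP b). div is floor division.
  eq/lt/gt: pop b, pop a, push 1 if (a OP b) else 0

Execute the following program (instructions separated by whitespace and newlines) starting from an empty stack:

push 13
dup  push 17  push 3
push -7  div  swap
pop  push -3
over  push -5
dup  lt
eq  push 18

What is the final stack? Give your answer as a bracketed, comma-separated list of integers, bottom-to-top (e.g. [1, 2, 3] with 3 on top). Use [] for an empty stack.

Answer: [13, 13, -1, -3, 0, 18]

Derivation:
After 'push 13': [13]
After 'dup': [13, 13]
After 'push 17': [13, 13, 17]
After 'push 3': [13, 13, 17, 3]
After 'push -7': [13, 13, 17, 3, -7]
After 'div': [13, 13, 17, -1]
After 'swap': [13, 13, -1, 17]
After 'pop': [13, 13, -1]
After 'push -3': [13, 13, -1, -3]
After 'over': [13, 13, -1, -3, -1]
After 'push -5': [13, 13, -1, -3, -1, -5]
After 'dup': [13, 13, -1, -3, -1, -5, -5]
After 'lt': [13, 13, -1, -3, -1, 0]
After 'eq': [13, 13, -1, -3, 0]
After 'push 18': [13, 13, -1, -3, 0, 18]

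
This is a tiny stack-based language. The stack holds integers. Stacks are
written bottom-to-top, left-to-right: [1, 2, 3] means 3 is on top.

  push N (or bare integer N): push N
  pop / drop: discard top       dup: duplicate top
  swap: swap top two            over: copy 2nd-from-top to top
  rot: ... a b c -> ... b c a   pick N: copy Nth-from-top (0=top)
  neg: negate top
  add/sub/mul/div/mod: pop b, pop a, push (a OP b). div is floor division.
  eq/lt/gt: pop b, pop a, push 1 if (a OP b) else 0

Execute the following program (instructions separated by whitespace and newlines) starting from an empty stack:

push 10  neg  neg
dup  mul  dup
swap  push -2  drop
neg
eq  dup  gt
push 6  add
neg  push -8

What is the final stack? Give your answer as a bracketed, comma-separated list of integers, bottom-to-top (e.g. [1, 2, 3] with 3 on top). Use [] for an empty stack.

After 'push 10': [10]
After 'neg': [-10]
After 'neg': [10]
After 'dup': [10, 10]
After 'mul': [100]
After 'dup': [100, 100]
After 'swap': [100, 100]
After 'push -2': [100, 100, -2]
After 'drop': [100, 100]
After 'neg': [100, -100]
After 'eq': [0]
After 'dup': [0, 0]
After 'gt': [0]
After 'push 6': [0, 6]
After 'add': [6]
After 'neg': [-6]
After 'push -8': [-6, -8]

Answer: [-6, -8]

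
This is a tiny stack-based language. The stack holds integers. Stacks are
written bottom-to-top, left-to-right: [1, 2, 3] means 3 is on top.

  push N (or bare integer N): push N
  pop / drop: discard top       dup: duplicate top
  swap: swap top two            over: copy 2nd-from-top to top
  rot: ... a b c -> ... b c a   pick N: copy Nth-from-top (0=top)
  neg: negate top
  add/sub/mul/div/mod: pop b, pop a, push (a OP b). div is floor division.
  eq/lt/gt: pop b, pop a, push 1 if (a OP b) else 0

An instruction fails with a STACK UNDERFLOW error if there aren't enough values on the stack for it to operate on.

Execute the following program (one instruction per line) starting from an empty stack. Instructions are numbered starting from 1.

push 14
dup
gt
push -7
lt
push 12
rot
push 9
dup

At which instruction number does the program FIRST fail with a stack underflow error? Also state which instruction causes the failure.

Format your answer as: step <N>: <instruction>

Step 1 ('push 14'): stack = [14], depth = 1
Step 2 ('dup'): stack = [14, 14], depth = 2
Step 3 ('gt'): stack = [0], depth = 1
Step 4 ('push -7'): stack = [0, -7], depth = 2
Step 5 ('lt'): stack = [0], depth = 1
Step 6 ('push 12'): stack = [0, 12], depth = 2
Step 7 ('rot'): needs 3 value(s) but depth is 2 — STACK UNDERFLOW

Answer: step 7: rot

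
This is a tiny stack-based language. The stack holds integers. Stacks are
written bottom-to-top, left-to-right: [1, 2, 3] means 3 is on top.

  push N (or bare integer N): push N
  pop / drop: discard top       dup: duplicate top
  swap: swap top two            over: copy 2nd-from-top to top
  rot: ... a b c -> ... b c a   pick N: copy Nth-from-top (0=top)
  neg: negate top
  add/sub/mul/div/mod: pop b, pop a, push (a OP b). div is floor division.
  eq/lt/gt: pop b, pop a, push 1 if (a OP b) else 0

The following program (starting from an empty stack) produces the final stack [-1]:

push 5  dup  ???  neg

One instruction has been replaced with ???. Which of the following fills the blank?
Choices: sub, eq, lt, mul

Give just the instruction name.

Answer: eq

Derivation:
Stack before ???: [5, 5]
Stack after ???:  [1]
Checking each choice:
  sub: produces [0]
  eq: MATCH
  lt: produces [0]
  mul: produces [-25]


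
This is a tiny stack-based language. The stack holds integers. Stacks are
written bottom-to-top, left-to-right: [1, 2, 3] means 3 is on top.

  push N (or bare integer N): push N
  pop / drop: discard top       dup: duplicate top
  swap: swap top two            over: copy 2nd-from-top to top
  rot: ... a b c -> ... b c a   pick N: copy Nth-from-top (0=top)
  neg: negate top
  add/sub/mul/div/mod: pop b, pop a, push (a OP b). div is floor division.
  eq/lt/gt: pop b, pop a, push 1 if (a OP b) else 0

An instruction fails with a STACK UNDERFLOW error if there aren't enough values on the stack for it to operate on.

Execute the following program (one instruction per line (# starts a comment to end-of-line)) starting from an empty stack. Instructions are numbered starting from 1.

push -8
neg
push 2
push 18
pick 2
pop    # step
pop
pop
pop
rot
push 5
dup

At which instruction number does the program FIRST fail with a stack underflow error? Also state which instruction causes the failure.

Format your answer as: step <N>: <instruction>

Step 1 ('push -8'): stack = [-8], depth = 1
Step 2 ('neg'): stack = [8], depth = 1
Step 3 ('push 2'): stack = [8, 2], depth = 2
Step 4 ('push 18'): stack = [8, 2, 18], depth = 3
Step 5 ('pick 2'): stack = [8, 2, 18, 8], depth = 4
Step 6 ('pop'): stack = [8, 2, 18], depth = 3
Step 7 ('pop'): stack = [8, 2], depth = 2
Step 8 ('pop'): stack = [8], depth = 1
Step 9 ('pop'): stack = [], depth = 0
Step 10 ('rot'): needs 3 value(s) but depth is 0 — STACK UNDERFLOW

Answer: step 10: rot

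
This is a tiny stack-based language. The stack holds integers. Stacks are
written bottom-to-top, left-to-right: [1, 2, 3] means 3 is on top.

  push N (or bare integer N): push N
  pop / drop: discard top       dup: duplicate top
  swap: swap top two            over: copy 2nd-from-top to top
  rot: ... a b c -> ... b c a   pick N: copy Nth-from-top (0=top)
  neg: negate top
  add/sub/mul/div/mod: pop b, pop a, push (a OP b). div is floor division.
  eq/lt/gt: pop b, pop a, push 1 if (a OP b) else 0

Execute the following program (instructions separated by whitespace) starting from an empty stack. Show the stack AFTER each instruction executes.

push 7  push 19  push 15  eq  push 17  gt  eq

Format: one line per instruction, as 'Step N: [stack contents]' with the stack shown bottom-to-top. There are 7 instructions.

Step 1: [7]
Step 2: [7, 19]
Step 3: [7, 19, 15]
Step 4: [7, 0]
Step 5: [7, 0, 17]
Step 6: [7, 0]
Step 7: [0]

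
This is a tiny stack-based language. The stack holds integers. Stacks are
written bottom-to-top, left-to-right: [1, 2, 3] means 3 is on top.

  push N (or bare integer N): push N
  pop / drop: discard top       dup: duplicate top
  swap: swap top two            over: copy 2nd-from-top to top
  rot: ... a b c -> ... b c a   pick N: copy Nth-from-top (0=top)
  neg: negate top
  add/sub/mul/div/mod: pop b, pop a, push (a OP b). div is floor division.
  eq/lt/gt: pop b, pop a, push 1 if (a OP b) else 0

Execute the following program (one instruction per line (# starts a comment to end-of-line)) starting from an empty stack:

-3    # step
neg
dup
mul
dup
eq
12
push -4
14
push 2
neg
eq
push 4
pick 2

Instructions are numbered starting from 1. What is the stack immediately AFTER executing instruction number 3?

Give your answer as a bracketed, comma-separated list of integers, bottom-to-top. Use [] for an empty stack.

Answer: [3, 3]

Derivation:
Step 1 ('-3'): [-3]
Step 2 ('neg'): [3]
Step 3 ('dup'): [3, 3]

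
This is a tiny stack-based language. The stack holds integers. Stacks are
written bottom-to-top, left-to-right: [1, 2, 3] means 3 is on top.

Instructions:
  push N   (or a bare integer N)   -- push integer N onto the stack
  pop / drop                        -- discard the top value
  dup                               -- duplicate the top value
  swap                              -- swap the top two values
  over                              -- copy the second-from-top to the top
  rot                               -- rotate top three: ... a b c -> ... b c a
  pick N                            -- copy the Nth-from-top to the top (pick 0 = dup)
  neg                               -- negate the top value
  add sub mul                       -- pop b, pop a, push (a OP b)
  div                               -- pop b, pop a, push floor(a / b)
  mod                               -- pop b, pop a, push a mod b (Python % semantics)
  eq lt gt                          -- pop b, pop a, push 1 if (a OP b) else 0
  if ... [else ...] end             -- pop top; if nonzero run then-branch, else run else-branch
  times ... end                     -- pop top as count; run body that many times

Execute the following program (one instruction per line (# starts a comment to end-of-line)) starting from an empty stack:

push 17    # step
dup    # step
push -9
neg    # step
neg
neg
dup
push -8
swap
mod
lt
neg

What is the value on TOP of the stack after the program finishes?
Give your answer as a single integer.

After 'push 17': [17]
After 'dup': [17, 17]
After 'push -9': [17, 17, -9]
After 'neg': [17, 17, 9]
After 'neg': [17, 17, -9]
After 'neg': [17, 17, 9]
After 'dup': [17, 17, 9, 9]
After 'push -8': [17, 17, 9, 9, -8]
After 'swap': [17, 17, 9, -8, 9]
After 'mod': [17, 17, 9, 1]
After 'lt': [17, 17, 0]
After 'neg': [17, 17, 0]

Answer: 0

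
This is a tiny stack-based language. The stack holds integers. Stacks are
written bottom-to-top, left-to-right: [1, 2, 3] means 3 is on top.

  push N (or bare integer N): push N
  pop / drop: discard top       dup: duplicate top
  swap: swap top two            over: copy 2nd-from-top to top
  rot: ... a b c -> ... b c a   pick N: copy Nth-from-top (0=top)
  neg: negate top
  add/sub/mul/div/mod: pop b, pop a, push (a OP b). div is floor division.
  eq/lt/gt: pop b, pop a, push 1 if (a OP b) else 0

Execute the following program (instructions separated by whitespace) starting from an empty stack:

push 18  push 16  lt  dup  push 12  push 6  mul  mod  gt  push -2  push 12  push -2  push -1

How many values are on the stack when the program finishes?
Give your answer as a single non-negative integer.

After 'push 18': stack = [18] (depth 1)
After 'push 16': stack = [18, 16] (depth 2)
After 'lt': stack = [0] (depth 1)
After 'dup': stack = [0, 0] (depth 2)
After 'push 12': stack = [0, 0, 12] (depth 3)
After 'push 6': stack = [0, 0, 12, 6] (depth 4)
After 'mul': stack = [0, 0, 72] (depth 3)
After 'mod': stack = [0, 0] (depth 2)
After 'gt': stack = [0] (depth 1)
After 'push -2': stack = [0, -2] (depth 2)
After 'push 12': stack = [0, -2, 12] (depth 3)
After 'push -2': stack = [0, -2, 12, -2] (depth 4)
After 'push -1': stack = [0, -2, 12, -2, -1] (depth 5)

Answer: 5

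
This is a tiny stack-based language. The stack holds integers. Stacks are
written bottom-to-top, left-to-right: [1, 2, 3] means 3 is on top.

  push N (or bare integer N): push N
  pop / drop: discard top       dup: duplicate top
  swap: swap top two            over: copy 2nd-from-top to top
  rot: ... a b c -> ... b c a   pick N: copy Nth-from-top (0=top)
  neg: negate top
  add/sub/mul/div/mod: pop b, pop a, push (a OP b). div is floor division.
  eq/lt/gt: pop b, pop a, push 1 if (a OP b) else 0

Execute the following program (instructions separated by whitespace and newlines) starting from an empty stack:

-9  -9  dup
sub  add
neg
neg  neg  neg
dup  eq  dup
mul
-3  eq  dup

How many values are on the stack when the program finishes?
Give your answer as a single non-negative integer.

Answer: 2

Derivation:
After 'push -9': stack = [-9] (depth 1)
After 'push -9': stack = [-9, -9] (depth 2)
After 'dup': stack = [-9, -9, -9] (depth 3)
After 'sub': stack = [-9, 0] (depth 2)
After 'add': stack = [-9] (depth 1)
After 'neg': stack = [9] (depth 1)
After 'neg': stack = [-9] (depth 1)
After 'neg': stack = [9] (depth 1)
After 'neg': stack = [-9] (depth 1)
After 'dup': stack = [-9, -9] (depth 2)
After 'eq': stack = [1] (depth 1)
After 'dup': stack = [1, 1] (depth 2)
After 'mul': stack = [1] (depth 1)
After 'push -3': stack = [1, -3] (depth 2)
After 'eq': stack = [0] (depth 1)
After 'dup': stack = [0, 0] (depth 2)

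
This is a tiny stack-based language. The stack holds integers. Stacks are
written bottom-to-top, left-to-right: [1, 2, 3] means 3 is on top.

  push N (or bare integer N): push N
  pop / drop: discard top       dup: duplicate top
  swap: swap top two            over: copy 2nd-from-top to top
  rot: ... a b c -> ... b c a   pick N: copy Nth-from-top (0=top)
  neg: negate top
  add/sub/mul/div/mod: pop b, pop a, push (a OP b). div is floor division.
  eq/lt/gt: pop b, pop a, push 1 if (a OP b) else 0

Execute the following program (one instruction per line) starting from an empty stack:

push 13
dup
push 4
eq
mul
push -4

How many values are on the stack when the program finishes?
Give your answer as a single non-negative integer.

Answer: 2

Derivation:
After 'push 13': stack = [13] (depth 1)
After 'dup': stack = [13, 13] (depth 2)
After 'push 4': stack = [13, 13, 4] (depth 3)
After 'eq': stack = [13, 0] (depth 2)
After 'mul': stack = [0] (depth 1)
After 'push -4': stack = [0, -4] (depth 2)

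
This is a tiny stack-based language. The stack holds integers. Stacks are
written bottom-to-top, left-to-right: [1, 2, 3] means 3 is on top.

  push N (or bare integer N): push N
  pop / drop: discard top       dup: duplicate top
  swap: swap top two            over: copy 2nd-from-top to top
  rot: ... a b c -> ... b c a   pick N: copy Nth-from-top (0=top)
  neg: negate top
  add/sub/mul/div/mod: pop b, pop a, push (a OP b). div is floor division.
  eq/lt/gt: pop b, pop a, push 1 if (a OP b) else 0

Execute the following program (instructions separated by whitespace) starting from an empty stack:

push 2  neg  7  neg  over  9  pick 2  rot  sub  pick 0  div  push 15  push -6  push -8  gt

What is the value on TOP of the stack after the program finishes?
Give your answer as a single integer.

After 'push 2': [2]
After 'neg': [-2]
After 'push 7': [-2, 7]
After 'neg': [-2, -7]
After 'over': [-2, -7, -2]
After 'push 9': [-2, -7, -2, 9]
After 'pick 2': [-2, -7, -2, 9, -7]
After 'rot': [-2, -7, 9, -7, -2]
After 'sub': [-2, -7, 9, -5]
After 'pick 0': [-2, -7, 9, -5, -5]
After 'div': [-2, -7, 9, 1]
After 'push 15': [-2, -7, 9, 1, 15]
After 'push -6': [-2, -7, 9, 1, 15, -6]
After 'push -8': [-2, -7, 9, 1, 15, -6, -8]
After 'gt': [-2, -7, 9, 1, 15, 1]

Answer: 1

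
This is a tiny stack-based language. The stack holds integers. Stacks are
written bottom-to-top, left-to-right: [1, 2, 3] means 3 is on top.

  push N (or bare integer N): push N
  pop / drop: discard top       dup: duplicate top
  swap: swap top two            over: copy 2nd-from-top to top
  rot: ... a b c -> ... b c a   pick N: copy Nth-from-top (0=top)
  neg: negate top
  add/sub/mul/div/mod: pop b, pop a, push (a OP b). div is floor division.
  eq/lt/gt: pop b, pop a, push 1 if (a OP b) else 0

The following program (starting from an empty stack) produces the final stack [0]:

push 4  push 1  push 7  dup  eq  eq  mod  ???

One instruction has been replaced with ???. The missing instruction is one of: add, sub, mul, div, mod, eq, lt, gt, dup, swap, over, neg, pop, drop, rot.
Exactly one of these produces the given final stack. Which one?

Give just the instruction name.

Answer: neg

Derivation:
Stack before ???: [0]
Stack after ???:  [0]
The instruction that transforms [0] -> [0] is: neg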